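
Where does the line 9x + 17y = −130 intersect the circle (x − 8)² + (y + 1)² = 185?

From the line, y = (−130 − 9x)/17. Substituting:
370x² − 2590x − 22200 = 0  ⟹  x² − 7x − 60 = 0
x = 12 or x = −5, giving (12, −14) and (−5, −5).

(−5, −5) and (12, −14)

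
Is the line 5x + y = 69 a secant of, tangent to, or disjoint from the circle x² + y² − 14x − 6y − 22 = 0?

d² = (5·7 + 1·3 − (69))²/26 = 961/26; r² = 80.
Since d² < r², the line cuts the circle twice.

secant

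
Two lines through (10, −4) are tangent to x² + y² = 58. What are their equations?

7x + 3y = 58 and 3x − 7y = 58

Let a tangent through (10, −4) have slope m. Its distance from (0, 0) must equal √58:
(−10m − (4))² = 58(m² + 1)
21m² + 40m − 21 = 0, so m = −7/3 or m = 3/7.
With m = −7/3: 7x + 3y = 58. With m = 3/7: 3x − 7y = 58.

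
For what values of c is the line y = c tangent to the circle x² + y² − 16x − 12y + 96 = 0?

c = 4 or c = 8

Tangency holds when the distance from the centre (8, 6) to the line equals the radius 2:
|0·8 + 1·6 − c| / √1 = 2
|c − (6)| = 2, so c = 8 or c = 4.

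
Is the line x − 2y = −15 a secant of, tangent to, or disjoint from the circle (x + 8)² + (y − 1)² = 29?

secant

Substituting the line into the circle gives 5x² + 90x + 309 = 0.
Discriminant = (90)² − 4·5·(309) = 1920 > 0.
Two real roots: the line is a secant.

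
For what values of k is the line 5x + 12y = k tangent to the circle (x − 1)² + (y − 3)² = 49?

For a tangent, require d(centre, line) = r = 7.
|5·1 + 12·3 − k| / √169 = 7
|k − (41)| = 7·13, so k = 132 or k = −50.

k = −50 or k = 132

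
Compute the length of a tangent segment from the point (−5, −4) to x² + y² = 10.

Centre (0, 0), r² = 10. |PO|² = (−5)² + (−4)² = 41.
By the tangent–radius right angle, tangent length = √(|PO|² − r²) = √31.

√31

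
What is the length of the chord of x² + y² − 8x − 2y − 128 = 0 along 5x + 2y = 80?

2√29

The distance from (4, 1) to the line is 58/√29, and r² = 145.
Half the chord is √(r² − d²) = √(29), so the full chord is 2√29.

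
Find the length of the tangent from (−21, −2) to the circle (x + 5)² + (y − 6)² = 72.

With centre O = (−5, 6), |OP|² = 320 and r² = 72.
By the tangent–radius right angle, tangent length = √(|PO|² − r²) = √248 = 2√62.

2√62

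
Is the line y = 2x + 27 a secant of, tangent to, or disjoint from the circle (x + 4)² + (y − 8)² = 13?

Substituting the line into the circle gives 5x² + 84x + 364 = 0.
Discriminant = (84)² − 4·5·(364) = −224 < 0.
No real roots: the line does not meet the circle.

disjoint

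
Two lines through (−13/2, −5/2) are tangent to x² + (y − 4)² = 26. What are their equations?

Write the tangent as mx − y + (−5/2 − m·(−13/2)) = 0 and set its distance from the centre to √26:
[m·(13/2) − (13/2)]² = 26(m² + 1)
5m² − 26m + 5 = 0, so m = 1/5 or m = 5.
Through (−13/2, −5/2) these give x − 5y = 6 and 5x − y = −30.

x − 5y = 6 and 5x − y = −30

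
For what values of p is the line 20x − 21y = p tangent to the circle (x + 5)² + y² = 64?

p = −332 or p = 132

Tangency holds when the distance from the centre (−5, 0) to the line equals the radius 8:
|20·(−5) − 21·0 − p| / √841 = 8
|p − (−100)| = 8·29, so p = 132 or p = −332.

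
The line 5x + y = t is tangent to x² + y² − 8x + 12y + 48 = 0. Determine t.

The line touches the circle iff its distance from (4, −6) is 2:
|5·4 + 1·(−6) − t| / √26 = 2
|t − (14)| = 2√26.

t = 14 ± 2√26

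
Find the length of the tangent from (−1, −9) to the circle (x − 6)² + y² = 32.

7√2

With centre O = (6, 0), |OP|² = 130 and r² = 32.
The tangent meets the radius at right angles, so tangent² = |PO|² − r² = 130 − 32 = 98.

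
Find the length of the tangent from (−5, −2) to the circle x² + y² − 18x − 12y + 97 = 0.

4√15

With centre O = (9, 6), |OP|² = 260 and r² = 20.
Power of the point: PT² = |PO|² − r² = 240, so PT = 4√15.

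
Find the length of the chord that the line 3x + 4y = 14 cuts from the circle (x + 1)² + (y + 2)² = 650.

The distance from (−1, −2) to the line is 25/√25, and r² = 650.
Half the chord is √(r² − d²) = √(625), so the full chord is 50.

50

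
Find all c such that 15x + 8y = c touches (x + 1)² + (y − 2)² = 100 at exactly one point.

For a tangent, require d(centre, line) = r = 10.
|15·(−1) + 8·2 − c| / √289 = 10
|c − (1)| = 10·17, so c = 171 or c = −169.

c = −169 or c = 171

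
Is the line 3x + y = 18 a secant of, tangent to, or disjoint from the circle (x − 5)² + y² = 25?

secant

Substituting the line into the circle gives 10x² − 118x + 324 = 0.
Δ = 13924 − 12960 = 964.
Two real roots: the line is a secant.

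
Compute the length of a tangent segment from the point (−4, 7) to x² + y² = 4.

Centre (0, 0), r² = 4. |PO|² = (−4)² + (7)² = 65.
The tangent meets the radius at right angles, so tangent² = |PO|² − r² = 65 − 4 = 61.

√61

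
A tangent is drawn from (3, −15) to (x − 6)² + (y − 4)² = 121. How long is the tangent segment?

√249

Centre (6, 4), r² = 121. |PO|² = (−3)² + (−19)² = 370.
By the tangent–radius right angle, tangent length = √(|PO|² − r²) = √249.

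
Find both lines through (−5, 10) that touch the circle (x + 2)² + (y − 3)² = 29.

5x − 2y = −45 and 2x + 5y = 40

Write the tangent as mx − y + (10 − m·(−5)) = 0 and set its distance from the centre to √29:
(3m − (−7))² = 29(m² + 1)
10m² − 21m − 10 = 0, so m = 5/2 or m = −2/5.
Through (−5, 10) these give 5x − 2y = −45 and 2x + 5y = 40.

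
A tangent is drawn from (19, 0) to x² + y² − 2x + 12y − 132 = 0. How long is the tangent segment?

√191

The centre is (1, −6) and r = 13. The square of the distance from P to the centre is 324 + 36 = 360.
Power of the point: PT² = |PO|² − r² = 191, so PT = √191.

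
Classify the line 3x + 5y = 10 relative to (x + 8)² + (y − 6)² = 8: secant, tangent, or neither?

secant

Centre (−8, 6), r² = 8. Distance² from centre to line = (−4)²/34 = 8/17.
Since d² < r², the line cuts the circle twice.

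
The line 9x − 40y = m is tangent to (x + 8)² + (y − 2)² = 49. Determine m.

m = −439 or m = 135

The line touches the circle iff its distance from (−8, 2) is 7:
|9·(−8) − 40·2 − m| / √1681 = 7
|m − (−152)| = 7·41, so m = 135 or m = −439.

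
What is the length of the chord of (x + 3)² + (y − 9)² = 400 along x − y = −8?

28√2

Express y = x + 8 and substitute into the circle:
2x² + 4x − 390 = 0  ⟹  x² + 2x − 195 = 0
x = 13 or x = −15, giving (13, 21) and (−15, −7).
Chord length = distance between (13, 21) and (−15, −7) = √1568 = 28√2.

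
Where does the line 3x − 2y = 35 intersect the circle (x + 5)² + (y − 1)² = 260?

Express y = (−35 + 3x)/2 and substitute into the circle:
13x² − 182x + 429 = 0  ⟹  x² − 14x + 33 = 0
x = 11 or x = 3, giving (11, −1) and (3, −13).

(3, −13) and (11, −1)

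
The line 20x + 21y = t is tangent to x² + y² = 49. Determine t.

t = −203 or t = 203

For a tangent, require d(centre, line) = r = 7.
|20·0 + 21·0 − t| / √841 = 7
|t| = 7·29, so t = 203 or t = −203.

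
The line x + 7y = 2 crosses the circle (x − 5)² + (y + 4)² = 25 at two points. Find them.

Express y = (2 − x)/7 and substitute into the circle:
50x² − 550x + 900 = 0  ⟹  x² − 11x + 18 = 0
x = 9 or x = 2, giving (9, −1) and (2, 0).

(2, 0) and (9, −1)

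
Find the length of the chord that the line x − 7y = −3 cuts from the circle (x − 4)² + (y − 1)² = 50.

Substitute y = (3 + x)/7:
50x² − 400x − 1650 = 0  ⟹  x² − 8x − 33 = 0
x = 11 or x = −3, giving (11, 2) and (−3, 0).
Chord length = distance between (11, 2) and (−3, 0) = √200 = 10√2.

10√2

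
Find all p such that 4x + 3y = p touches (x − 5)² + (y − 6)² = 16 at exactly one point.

p = 18 or p = 58

Tangency holds when the distance from the centre (5, 6) to the line equals the radius 4:
|4·5 + 3·6 − p| / √25 = 4
|p − (38)| = 4·5, so p = 58 or p = 18.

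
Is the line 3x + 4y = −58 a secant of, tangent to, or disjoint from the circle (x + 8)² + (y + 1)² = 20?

disjoint

Substituting the line into the circle gives 25x² + 580x + 3620 = 0.
Discriminant = (580)² − 4·25·(3620) = −25600 < 0.
No real roots: the line does not meet the circle.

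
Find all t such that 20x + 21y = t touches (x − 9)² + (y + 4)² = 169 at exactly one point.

The line touches the circle iff its distance from (9, −4) is 13:
|20·9 + 21·(−4) − t| / √841 = 13
|t − (96)| = 13·29, so t = 473 or t = −281.

t = −281 or t = 473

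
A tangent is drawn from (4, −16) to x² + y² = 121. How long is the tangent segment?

Centre (0, 0), r² = 121. |PO|² = (4)² + (−16)² = 272.
Power of the point: PT² = |PO|² − r² = 151, so PT = √151.

√151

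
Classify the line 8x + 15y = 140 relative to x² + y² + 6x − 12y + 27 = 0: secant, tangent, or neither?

neither

Substituting the line into the circle gives 289x² + 550x + 475 = 0.
Δ = 302500 − 549100 = −246600.
No real roots: the line does not meet the circle.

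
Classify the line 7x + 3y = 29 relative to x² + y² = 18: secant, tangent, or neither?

secant

Centre (0, 0), r² = 18. Distance² from centre to line = (−29)²/58 = 29/2.
Since d² < r², the line cuts the circle twice.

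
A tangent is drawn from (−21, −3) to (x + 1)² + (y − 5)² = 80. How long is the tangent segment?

The centre is (−1, 5) and r = 4√5. The square of the distance from P to the centre is 400 + 64 = 464.
By the tangent–radius right angle, tangent length = √(|PO|² − r²) = √384 = 8√6.

8√6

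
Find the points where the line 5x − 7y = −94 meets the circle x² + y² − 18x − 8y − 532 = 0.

Express y = (94 + 5x)/7 and substitute into the circle:
74x² − 222x − 22496 = 0  ⟹  x² − 3x − 304 = 0
x = 19 or x = −16, giving (19, 27) and (−16, 2).

(−16, 2) and (19, 27)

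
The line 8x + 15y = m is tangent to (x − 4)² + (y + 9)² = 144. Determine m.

Tangency holds when the distance from the centre (4, −9) to the line equals the radius 12:
|8·4 + 15·(−9) − m| / √289 = 12
|m − (−103)| = 12·17, so m = 101 or m = −307.

m = −307 or m = 101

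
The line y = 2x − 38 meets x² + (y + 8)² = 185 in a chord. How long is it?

2√5

The distance from (0, −8) to the line is 30/√5, and r² = 185.
Half the chord is √(r² − d²) = √(5), so the full chord is 2√5.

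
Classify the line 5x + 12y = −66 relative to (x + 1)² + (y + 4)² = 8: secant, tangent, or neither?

secant

Centre (−1, −4), r² = 8. Distance² from centre to line = (13)²/169 = 1.
Since d² < r², the line cuts the circle twice.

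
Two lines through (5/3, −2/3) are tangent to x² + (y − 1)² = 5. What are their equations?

A line y − (−2/3) = m(x − (5/3)) is tangent when its distance from (0, 1) is √5:
[m·(−5/3) − (5/3)]² = 5(m² + 1)
2m² − 5m + 2 = 0, so m = 1/2 or m = 2.
Through (5/3, −2/3) these give x − 2y = 3 and 2x − y = 4.

x − 2y = 3 and 2x − y = 4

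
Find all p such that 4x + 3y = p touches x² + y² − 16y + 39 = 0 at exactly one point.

p = −1 or p = 49

The line touches the circle iff its distance from (0, 8) is 5:
|4·0 + 3·8 − p| / √25 = 5
|p − (24)| = 5·5, so p = 49 or p = −1.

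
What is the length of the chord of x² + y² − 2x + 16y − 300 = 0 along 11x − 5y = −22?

Express y = (22 + 11x)/5 and substitute into the circle:
146x² + 1314x − 5256 = 0  ⟹  x² + 9x − 36 = 0
x = 3 or x = −12, giving (3, 11) and (−12, −22).
|(3, 11) − (−12, −22)| = √((15)² + (33)²) = 3√146.

3√146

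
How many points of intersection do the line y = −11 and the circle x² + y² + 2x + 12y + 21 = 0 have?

0

Substituting the line into the circle gives x² + 2x + 10 = 0.
Δ = 4 − 40 = −36.
No real roots: the line does not meet the circle.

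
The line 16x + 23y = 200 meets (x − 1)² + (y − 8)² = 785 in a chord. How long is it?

From the line, y = (200 − 16x)/23. Substituting:
785x² − 1570x − 414480 = 0  ⟹  x² − 2x − 528 = 0
x = 24 or x = −22, giving (24, −8) and (−22, 24).
|(24, −8) − (−22, 24)| = √((46)² + (−32)²) = 2√785.

2√785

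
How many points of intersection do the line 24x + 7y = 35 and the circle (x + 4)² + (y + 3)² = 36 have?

Centre (−4, −3), r² = 36. Distance² from centre to line = (−152)²/625 = 23104/625.
Since d² > r², the line lies outside the circle.

0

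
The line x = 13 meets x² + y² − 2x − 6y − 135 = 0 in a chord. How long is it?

2

The distance from (1, 3) to the line is 12, and r² = 145.
Half the chord is √(r² − d²) = √(1), so the full chord is 2.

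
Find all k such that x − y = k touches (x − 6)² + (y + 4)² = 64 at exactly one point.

k = 10 ± 8√2

Tangency holds when the distance from the centre (6, −4) to the line equals the radius 8:
|1·6 − 1·(−4) − k| / √2 = 8
|k − (10)| = 8√2.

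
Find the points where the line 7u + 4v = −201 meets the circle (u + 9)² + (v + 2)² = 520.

(−31, 4) and (−15, −24)

From the line, v = (−201 − 7u)/4. Substituting:
65u² + 2990u + 30225 = 0  ⟹  u² + 46u + 465 = 0
u = −15 or u = −31, giving (−15, −24) and (−31, 4).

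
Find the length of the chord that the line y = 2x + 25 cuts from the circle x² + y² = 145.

From the line, y = 2x + 25. Substituting:
5x² + 100x + 480 = 0  ⟹  x² + 20x + 96 = 0
x = −8 or x = −12, giving (−8, 9) and (−12, 1).
|(−8, 9) − (−12, 1)| = √((4)² + (8)²) = 4√5.

4√5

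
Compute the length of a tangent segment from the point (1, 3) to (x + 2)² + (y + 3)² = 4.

The centre is (−2, −3) and r = 2. The square of the distance from P to the centre is 9 + 36 = 45.
Power of the point: PT² = |PO|² − r² = 41, so PT = √41.

√41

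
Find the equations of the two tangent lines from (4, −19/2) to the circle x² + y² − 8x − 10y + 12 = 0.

Let a tangent through (4, −19/2) have slope m. Its distance from (4, 5) must equal √29:
[m·(0) − (29/2)]² = 29(m² + 1)
4m² − 25 = 0, so m = −5/2 or m = 5/2.
With m = −5/2: 5x + 2y = 1. With m = 5/2: 5x − 2y = 39.

5x + 2y = 1 and 5x − 2y = 39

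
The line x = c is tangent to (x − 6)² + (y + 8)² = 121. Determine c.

c = −5 or c = 17

The line touches the circle iff its distance from (6, −8) is 11:
|1·6 + 0·(−8) − c| / √1 = 11
|c − (6)| = 11, so c = 17 or c = −5.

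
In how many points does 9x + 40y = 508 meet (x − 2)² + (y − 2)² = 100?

d² = (9·2 + 40·2 − (508))²/1681 = 100; r² = 100.
Since d² = r², the line is tangent.

1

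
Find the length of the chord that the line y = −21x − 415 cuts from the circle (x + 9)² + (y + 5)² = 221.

√442

Express y = −21x − 415 and substitute into the circle:
442x² + 17238x + 167960 = 0  ⟹  x² + 39x + 380 = 0
x = −19 or x = −20, giving (−19, −16) and (−20, 5).
|(−19, −16) − (−20, 5)| = √((1)² + (−21)²) = √442.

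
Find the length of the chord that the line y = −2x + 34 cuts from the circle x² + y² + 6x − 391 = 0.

From the line, y = −2x + 34. Substituting:
5x² − 130x + 765 = 0  ⟹  x² − 26x + 153 = 0
x = 17 or x = 9, giving (17, 0) and (9, 16).
|(17, 0) − (9, 16)| = √((8)² + (−16)²) = 8√5.

8√5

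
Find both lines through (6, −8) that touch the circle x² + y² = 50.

Let a tangent through (6, −8) have slope m. Its distance from (0, 0) must equal 5√2:
(−6m − (8))² = 50(m² + 1)
7m² − 48m − 7 = 0, so m = 7 or m = −1/7.
Through (6, −8) these give 7x − y = 50 and x + 7y = −50.

7x − y = 50 and x + 7y = −50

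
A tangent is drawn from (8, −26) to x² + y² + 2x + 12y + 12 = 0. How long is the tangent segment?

2√114

Centre (−1, −6), r² = 25. |PO|² = (9)² + (−20)² = 481.
By the tangent–radius right angle, tangent length = √(|PO|² − r²) = √456 = 2√114.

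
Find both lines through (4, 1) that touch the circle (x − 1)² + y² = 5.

Write the tangent as mx − y + (1 − m·(4)) = 0 and set its distance from the centre to √5:
(−3m − (−1))² = 5(m² + 1)
2m² − 3m − 2 = 0, so m = −1/2 or m = 2.
With m = −1/2: x + 2y = 6. With m = 2: 2x − y = 7.

x + 2y = 6 and 2x − y = 7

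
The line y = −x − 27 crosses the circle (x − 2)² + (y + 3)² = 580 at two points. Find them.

Substitute y = −x − 27:
2x² + 44x = 0  ⟹  x² + 22x = 0
x = 0 or x = −22, giving (0, −27) and (−22, −5).

(−22, −5) and (0, −27)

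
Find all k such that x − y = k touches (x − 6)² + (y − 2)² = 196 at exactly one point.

k = 4 ± 14√2

Tangency holds when the distance from the centre (6, 2) to the line equals the radius 14:
|1·6 − 1·2 − k| / √2 = 14
|k − (4)| = 14√2.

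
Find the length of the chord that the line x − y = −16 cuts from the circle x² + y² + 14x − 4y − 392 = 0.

Centre (−7, 2), r² = 445. Perpendicular distance d from centre to line = |7| / √2 = 7/√2.
Half the chord is √(r² − d²) = √(841/2), so the full chord is 29√2.

29√2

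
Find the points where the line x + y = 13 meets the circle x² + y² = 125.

(2, 11) and (11, 2)

From the line, y = −x + 13. Substituting:
2x² − 26x + 44 = 0  ⟹  x² − 13x + 22 = 0
x = 11 or x = 2, giving (11, 2) and (2, 11).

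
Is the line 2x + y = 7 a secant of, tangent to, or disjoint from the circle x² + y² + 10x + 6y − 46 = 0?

Substituting the line into the circle gives 5x² − 30x + 45 = 0.
Δ = 900 − 900 = 0.
A repeated root: the line is tangent.

tangent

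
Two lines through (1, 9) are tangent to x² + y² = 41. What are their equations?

Let a tangent through (1, 9) have slope m. Its distance from (0, 0) must equal √41:
(−1m − (−9))² = 41(m² + 1)
20m² + 9m − 20 = 0, so m = −5/4 or m = 4/5.
Through (1, 9) these give 5x + 4y = 41 and 4x − 5y = −41.

5x + 4y = 41 and 4x − 5y = −41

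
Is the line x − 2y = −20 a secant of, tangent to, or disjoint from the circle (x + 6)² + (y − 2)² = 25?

secant

Centre (−6, 2), r² = 25. Distance² from centre to line = (10)²/5 = 20.
Since d² < r², the line cuts the circle twice.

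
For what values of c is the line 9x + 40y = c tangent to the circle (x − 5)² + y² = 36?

c = −201 or c = 291

The line touches the circle iff its distance from (5, 0) is 6:
|9·5 + 40·0 − c| / √1681 = 6
|c − (45)| = 6·41, so c = 291 or c = −201.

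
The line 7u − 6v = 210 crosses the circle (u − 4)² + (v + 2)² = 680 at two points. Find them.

Substitute v = (−210 + 7u)/6:
85u² − 3060u + 15300 = 0  ⟹  u² − 36u + 180 = 0
u = 30 or u = 6, giving (30, 0) and (6, −28).

(6, −28) and (30, 0)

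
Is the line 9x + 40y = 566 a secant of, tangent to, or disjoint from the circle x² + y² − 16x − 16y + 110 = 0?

Substituting the line into the circle gives 1681x² − 30028x + 134116 = 0.
Δ = 901680784 − 901795984 = −115200.
No real roots: the line does not meet the circle.

disjoint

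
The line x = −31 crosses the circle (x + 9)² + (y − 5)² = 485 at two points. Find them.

The line gives x = −31. Substituting into the circle:
y² − 10y + 24 = 0
y = 6 or y = 4, giving (−31, 6) and (−31, 4).

(−31, 4) and (−31, 6)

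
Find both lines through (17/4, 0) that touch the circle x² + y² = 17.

4x − y = 17 and 4x + y = 17

Write the tangent as mx − y + (0 − m·(17/4)) = 0 and set its distance from the centre to √17:
[m·(−17/4) − (0)]² = 17(m² + 1)
m² − 16 = 0, so m = 4 or m = −4.
With m = 4: 4x − y = 17. With m = −4: 4x + y = 17.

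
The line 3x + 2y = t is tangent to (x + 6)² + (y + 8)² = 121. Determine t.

The line touches the circle iff its distance from (−6, −8) is 11:
|3·(−6) + 2·(−8) − t| / √13 = 11
|t − (−34)| = 11√13.

t = −34 ± 11√13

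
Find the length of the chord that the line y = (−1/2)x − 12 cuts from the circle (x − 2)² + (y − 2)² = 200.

Centre (2, 2), r² = 200. Perpendicular distance d from centre to line = |30| / √5 = 30/√5.
Half the chord is √(r² − d²) = √(20), so the full chord is 4√5.

4√5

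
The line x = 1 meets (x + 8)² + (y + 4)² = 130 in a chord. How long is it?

Centre (−8, −4), r² = 130. Perpendicular distance d from centre to line = |−9| / √1 = 9.
Chord = 2√(r² − d²) = 2·√(49) = 14.

14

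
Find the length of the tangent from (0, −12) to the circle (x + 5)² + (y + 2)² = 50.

5√3

Centre (−5, −2), r² = 50. |PO|² = (5)² + (−10)² = 125.
By the tangent–radius right angle, tangent length = √(|PO|² − r²) = √75 = 5√3.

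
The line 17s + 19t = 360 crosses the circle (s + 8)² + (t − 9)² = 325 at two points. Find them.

(−9, 27) and (10, 10)

Express t = (360 − 17s)/19 and substitute into the circle:
650s² − 650s − 58500 = 0  ⟹  s² − s − 90 = 0
s = 10 or s = −9, giving (10, 10) and (−9, 27).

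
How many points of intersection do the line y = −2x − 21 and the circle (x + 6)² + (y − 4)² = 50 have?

Substituting the line into the circle gives 5x² + 112x + 611 = 0.
Discriminant = (112)² − 4·5·(611) = 324 > 0.
Two real roots: the line is a secant.

2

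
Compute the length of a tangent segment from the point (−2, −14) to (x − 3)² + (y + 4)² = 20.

The centre is (3, −4) and r = 2√5. The square of the distance from P to the centre is 25 + 100 = 125.
By the tangent–radius right angle, tangent length = √(|PO|² − r²) = √105.

√105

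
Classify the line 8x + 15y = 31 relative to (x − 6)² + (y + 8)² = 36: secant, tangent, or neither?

d² = (8·6 + 15·(−8) − (31))²/289 = 10609/289; r² = 36.
Since d² > r², the line lies outside the circle.

neither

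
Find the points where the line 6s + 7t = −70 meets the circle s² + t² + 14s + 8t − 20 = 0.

(−14, 2) and (0, −10)

Express t = (−70 − 6s)/7 and substitute into the circle:
85s² + 1190s = 0  ⟹  s² + 14s = 0
s = 0 or s = −14, giving (0, −10) and (−14, 2).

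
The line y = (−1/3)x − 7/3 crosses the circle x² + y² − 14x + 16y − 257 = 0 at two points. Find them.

From the line, y = (−7 − x)/3. Substituting:
10x² − 160x − 2600 = 0  ⟹  x² − 16x − 260 = 0
x = 26 or x = −10, giving (26, −11) and (−10, 1).

(−10, 1) and (26, −11)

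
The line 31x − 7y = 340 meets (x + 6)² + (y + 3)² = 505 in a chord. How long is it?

√1010

From the line, y = (−340 + 31x)/7. Substituting:
1010x² − 19190x + 78780 = 0  ⟹  x² − 19x + 78 = 0
x = 13 or x = 6, giving (13, 9) and (6, −22).
|(13, 9) − (6, −22)| = √((7)² + (31)²) = √1010.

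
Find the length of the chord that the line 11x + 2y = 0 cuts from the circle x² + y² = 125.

10√5

The distance from (0, 0) to the line is 0/√125, and r² = 125.
Half the chord is √(r² − d²) = √(125), so the full chord is 10√5.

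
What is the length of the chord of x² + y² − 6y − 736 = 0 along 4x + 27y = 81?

Express y = (81 − 4x)/27 and substitute into the circle:
745x² − 543105 = 0  ⟹  x² − 729 = 0
x = 27 or x = −27, giving (27, −1) and (−27, 7).
|(27, −1) − (−27, 7)| = √((54)² + (−8)²) = 2√745.

2√745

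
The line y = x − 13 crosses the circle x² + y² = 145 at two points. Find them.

Express y = x − 13 and substitute into the circle:
2x² − 26x + 24 = 0  ⟹  x² − 13x + 12 = 0
x = 12 or x = 1, giving (12, −1) and (1, −12).

(1, −12) and (12, −1)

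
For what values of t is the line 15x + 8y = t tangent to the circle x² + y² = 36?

t = −102 or t = 102

For a tangent, require d(centre, line) = r = 6.
|15·0 + 8·0 − t| / √289 = 6
|t| = 6·17, so t = 102 or t = −102.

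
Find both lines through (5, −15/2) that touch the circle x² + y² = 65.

Write the tangent as mx − y + (−15/2 − m·(5)) = 0 and set its distance from the centre to √65:
(−5m − (15/2))² = 65(m² + 1)
32m² − 60m + 7 = 0, so m = 7/4 or m = 1/8.
Through (5, −15/2) these give 7x − 4y = 65 and x − 8y = 65.

7x − 4y = 65 and x − 8y = 65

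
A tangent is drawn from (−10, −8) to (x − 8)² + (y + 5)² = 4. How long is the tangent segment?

The centre is (8, −5) and r = 2. The square of the distance from P to the centre is 324 + 9 = 333.
Power of the point: PT² = |PO|² − r² = 329, so PT = √329.

√329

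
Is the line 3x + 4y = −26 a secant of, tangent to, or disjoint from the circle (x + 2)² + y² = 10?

d² = (3·(−2) + 4·0 − (−26))²/25 = 16; r² = 10.
Since d² > r², the line lies outside the circle.

disjoint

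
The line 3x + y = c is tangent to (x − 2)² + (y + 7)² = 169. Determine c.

c = −1 ± 13√10

Tangency holds when the distance from the centre (2, −7) to the line equals the radius 13:
|3·2 + 1·(−7) − c| / √10 = 13
|c − (−1)| = 13√10.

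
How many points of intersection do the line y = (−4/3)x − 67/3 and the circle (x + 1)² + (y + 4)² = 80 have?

0

d² = (4·(−1) + 3·(−4) − (−67))²/25 = 2601/25; r² = 80.
Since d² > r², the line lies outside the circle.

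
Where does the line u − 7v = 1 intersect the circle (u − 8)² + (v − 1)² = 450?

Substitute v = (−1 + u)/7:
50u² − 800u − 18850 = 0  ⟹  u² − 16u − 377 = 0
u = 29 or u = −13, giving (29, 4) and (−13, −2).

(−13, −2) and (29, 4)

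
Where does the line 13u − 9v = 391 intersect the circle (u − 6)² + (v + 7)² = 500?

(10, −29) and (28, −3)

Express v = (−391 + 13u)/9 and substitute into the circle:
250u² − 9500u + 70000 = 0  ⟹  u² − 38u + 280 = 0
u = 28 or u = 10, giving (28, −3) and (10, −29).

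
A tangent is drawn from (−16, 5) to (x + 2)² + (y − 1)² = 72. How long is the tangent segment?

2√35

The centre is (−2, 1) and r = 6√2. The square of the distance from P to the centre is 196 + 16 = 212.
The tangent meets the radius at right angles, so tangent² = |PO|² − r² = 212 − 72 = 140.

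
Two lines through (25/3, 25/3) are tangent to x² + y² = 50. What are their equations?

Write the tangent as mx − y + (25/3 − m·(25/3)) = 0 and set its distance from the centre to 5√2:
[m·(−25/3) − (−25/3)]² = 50(m² + 1)
7m² − 50m + 7 = 0, so m = 1/7 or m = 7.
With m = 1/7: x − 7y = −50. With m = 7: 7x − y = 50.

x − 7y = −50 and 7x − y = 50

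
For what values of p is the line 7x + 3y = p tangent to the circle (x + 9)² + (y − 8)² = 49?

p = −39 ± 7√58

Tangency holds when the distance from the centre (−9, 8) to the line equals the radius 7:
|7·(−9) + 3·8 − p| / √58 = 7
|p − (−39)| = 7√58.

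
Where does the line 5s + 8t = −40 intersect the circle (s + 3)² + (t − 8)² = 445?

(−24, 10) and (8, −10)

From the line, t = (−40 − 5s)/8. Substituting:
89s² + 1424s − 17088 = 0  ⟹  s² + 16s − 192 = 0
s = 8 or s = −24, giving (8, −10) and (−24, 10).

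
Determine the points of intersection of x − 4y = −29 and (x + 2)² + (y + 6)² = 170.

Express y = (29 + x)/4 and substitute into the circle:
17x² + 170x + 153 = 0  ⟹  x² + 10x + 9 = 0
x = −1 or x = −9, giving (−1, 7) and (−9, 5).

(−9, 5) and (−1, 7)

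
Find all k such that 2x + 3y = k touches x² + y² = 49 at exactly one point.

The line touches the circle iff its distance from (0, 0) is 7:
|2·0 + 3·0 − k| / √13 = 7
|k| = 7√13.

k = ±7√13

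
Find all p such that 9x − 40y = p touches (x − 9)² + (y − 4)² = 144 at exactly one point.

p = −571 or p = 413

The line touches the circle iff its distance from (9, 4) is 12:
|9·9 − 40·4 − p| / √1681 = 12
|p − (−79)| = 12·41, so p = 413 or p = −571.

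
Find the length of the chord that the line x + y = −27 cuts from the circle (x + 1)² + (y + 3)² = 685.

Express y = −x − 27 and substitute into the circle:
2x² + 50x − 108 = 0  ⟹  x² + 25x − 54 = 0
x = 2 or x = −27, giving (2, −29) and (−27, 0).
|(2, −29) − (−27, 0)| = √((29)² + (−29)²) = 29√2.

29√2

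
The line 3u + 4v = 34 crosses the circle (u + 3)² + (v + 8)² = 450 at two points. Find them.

From the line, v = (34 − 3u)/4. Substituting:
25u² − 300u − 2700 = 0  ⟹  u² − 12u − 108 = 0
u = 18 or u = −6, giving (18, −5) and (−6, 13).

(−6, 13) and (18, −5)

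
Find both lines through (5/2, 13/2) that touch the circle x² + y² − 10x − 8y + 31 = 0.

3x − y = 1 and x − 3y = −17

Write the tangent as mx − y + (13/2 − m·(5/2)) = 0 and set its distance from the centre to √10:
[m·(5/2) − (−5/2)]² = 10(m² + 1)
3m² − 10m + 3 = 0, so m = 3 or m = 1/3.
Through (5/2, 13/2) these give 3x − y = 1 and x − 3y = −17.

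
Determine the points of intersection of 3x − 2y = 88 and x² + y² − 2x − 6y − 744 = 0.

From the line, y = (−88 + 3x)/2. Substituting:
13x² − 572x + 5824 = 0  ⟹  x² − 44x + 448 = 0
x = 28 or x = 16, giving (28, −2) and (16, −20).

(16, −20) and (28, −2)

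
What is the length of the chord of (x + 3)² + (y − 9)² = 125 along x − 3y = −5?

The distance from (−3, 9) to the line is 25/√10, and r² = 125.
Chord = 2√(r² − d²) = 2·√(125/2) = 5√10.

5√10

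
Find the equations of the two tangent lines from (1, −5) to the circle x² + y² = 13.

Let a tangent through (1, −5) have slope m. Its distance from (0, 0) must equal √13:
[m·(−1) − (5)]² = 13(m² + 1)
6m² − 5m − 6 = 0, so m = −2/3 or m = 3/2.
Through (1, −5) these give 2x + 3y = −13 and 3x − 2y = 13.

2x + 3y = −13 and 3x − 2y = 13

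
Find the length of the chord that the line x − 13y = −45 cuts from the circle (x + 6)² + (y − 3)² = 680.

Substitute y = (45 + x)/13:
170x² + 2040x − 108800 = 0  ⟹  x² + 12x − 640 = 0
x = 20 or x = −32, giving (20, 5) and (−32, 1).
Chord length = distance between (20, 5) and (−32, 1) = √2720 = 4√170.

4√170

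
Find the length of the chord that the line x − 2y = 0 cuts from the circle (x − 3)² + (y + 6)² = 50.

Centre (3, −6), r² = 50. Perpendicular distance d from centre to line = |15| / √5 = 15/√5.
Chord = 2√(r² − d²) = 2·√(5) = 2√5.

2√5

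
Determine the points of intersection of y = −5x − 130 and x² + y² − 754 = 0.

(−27, 5) and (−23, −15)

Substitute y = −5x − 130:
26x² + 1300x + 16146 = 0  ⟹  x² + 50x + 621 = 0
x = −23 or x = −27, giving (−23, −15) and (−27, 5).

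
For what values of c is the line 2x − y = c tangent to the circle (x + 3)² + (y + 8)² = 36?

c = 2 ± 6√5

For a tangent, require d(centre, line) = r = 6.
|2·(−3) − 1·(−8) − c| / √5 = 6
|c − (2)| = 6√5.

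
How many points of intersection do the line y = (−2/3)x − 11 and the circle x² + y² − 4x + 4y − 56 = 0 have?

0

Substituting the line into the circle gives 13x² + 72x + 189 = 0.
Discriminant = (72)² − 4·13·(189) = −4644 < 0.
No real roots: the line does not meet the circle.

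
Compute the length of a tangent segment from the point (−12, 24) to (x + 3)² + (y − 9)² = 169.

√137

Centre (−3, 9), r² = 169. |PO|² = (−9)² + (15)² = 306.
By the tangent–radius right angle, tangent length = √(|PO|² − r²) = √137.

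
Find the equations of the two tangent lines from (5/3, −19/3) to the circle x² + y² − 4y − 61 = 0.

Write the tangent as mx − y + (−19/3 − m·(5/3)) = 0 and set its distance from the centre to √65:
(−5/3m − (25/3))² = 65(m² + 1)
56m² − 25m − 4 = 0, so m = −1/8 or m = 4/7.
Through (5/3, −19/3) these give x + 8y = −49 and 4x − 7y = 51.

x + 8y = −49 and 4x − 7y = 51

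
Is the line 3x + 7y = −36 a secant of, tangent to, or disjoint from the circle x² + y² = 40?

Substituting the line into the circle gives 58x² + 216x − 664 = 0.
Discriminant = (216)² − 4·58·(−664) = 200704 > 0.
Two real roots: the line is a secant.

secant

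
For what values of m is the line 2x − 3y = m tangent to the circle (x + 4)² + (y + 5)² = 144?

For a tangent, require d(centre, line) = r = 12.
|2·(−4) − 3·(−5) − m| / √13 = 12
|m − (7)| = 12√13.

m = 7 ± 12√13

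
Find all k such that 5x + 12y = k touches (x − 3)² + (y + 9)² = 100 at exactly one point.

k = −223 or k = 37

Tangency holds when the distance from the centre (3, −9) to the line equals the radius 10:
|5·3 + 12·(−9) − k| / √169 = 10
|k − (−93)| = 10·13, so k = 37 or k = −223.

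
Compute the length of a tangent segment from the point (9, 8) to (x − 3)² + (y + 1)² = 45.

6√2

The centre is (3, −1) and r = 3√5. The square of the distance from P to the centre is 36 + 81 = 117.
The tangent meets the radius at right angles, so tangent² = |PO|² − r² = 117 − 45 = 72.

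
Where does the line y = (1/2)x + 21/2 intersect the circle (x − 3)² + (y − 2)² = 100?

From the line, y = (21 + x)/2. Substituting:
5x² + 10x − 75 = 0  ⟹  x² + 2x − 15 = 0
x = 3 or x = −5, giving (3, 12) and (−5, 8).

(−5, 8) and (3, 12)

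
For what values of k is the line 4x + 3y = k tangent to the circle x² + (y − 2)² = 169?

k = −59 or k = 71

The line touches the circle iff its distance from (0, 2) is 13:
|4·0 + 3·2 − k| / √25 = 13
|k − (6)| = 13·5, so k = 71 or k = −59.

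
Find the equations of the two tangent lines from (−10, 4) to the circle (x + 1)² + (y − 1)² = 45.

x − 2y = −18 and 2x + y = −16

Write the tangent as mx − y + (4 − m·(−10)) = 0 and set its distance from the centre to 3√5:
(9m − (−3))² = 45(m² + 1)
2m² + 3m − 2 = 0, so m = 1/2 or m = −2.
Through (−10, 4) these give x − 2y = −18 and 2x + y = −16.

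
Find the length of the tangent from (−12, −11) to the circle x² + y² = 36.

Centre (0, 0), r² = 36. |PO|² = (−12)² + (−11)² = 265.
The tangent meets the radius at right angles, so tangent² = |PO|² − r² = 265 − 36 = 229.

√229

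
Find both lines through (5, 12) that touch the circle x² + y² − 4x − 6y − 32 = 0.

2x + y = 22 and x − 2y = −19

Write the tangent as mx − y + (12 − m·(5)) = 0 and set its distance from the centre to 3√5:
[m·(−3) − (−9)]² = 45(m² + 1)
2m² + 3m − 2 = 0, so m = −2 or m = 1/2.
With m = −2: 2x + y = 22. With m = 1/2: x − 2y = −19.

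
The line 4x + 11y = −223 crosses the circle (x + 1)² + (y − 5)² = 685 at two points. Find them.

From the line, y = (−223 − 4x)/11. Substituting:
137x² + 2466x − 5480 = 0  ⟹  x² + 18x − 40 = 0
x = 2 or x = −20, giving (2, −21) and (−20, −13).

(−20, −13) and (2, −21)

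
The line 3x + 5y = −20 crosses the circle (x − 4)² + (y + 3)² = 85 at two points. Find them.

(−5, −1) and (10, −10)

Express y = (−20 − 3x)/5 and substitute into the circle:
34x² − 170x − 1700 = 0  ⟹  x² − 5x − 50 = 0
x = 10 or x = −5, giving (10, −10) and (−5, −1).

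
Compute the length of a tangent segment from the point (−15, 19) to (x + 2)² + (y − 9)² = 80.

With centre O = (−2, 9), |OP|² = 269 and r² = 80.
The tangent meets the radius at right angles, so tangent² = |PO|² − r² = 269 − 80 = 189.

3√21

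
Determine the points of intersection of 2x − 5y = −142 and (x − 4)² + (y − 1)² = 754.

From the line, y = (142 + 2x)/5. Substituting:
29x² + 348x + 319 = 0  ⟹  x² + 12x + 11 = 0
x = −1 or x = −11, giving (−1, 28) and (−11, 24).

(−11, 24) and (−1, 28)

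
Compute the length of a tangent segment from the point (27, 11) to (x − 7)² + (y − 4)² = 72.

√377

The centre is (7, 4) and r = 6√2. The square of the distance from P to the centre is 400 + 49 = 449.
Power of the point: PT² = |PO|² − r² = 377, so PT = √377.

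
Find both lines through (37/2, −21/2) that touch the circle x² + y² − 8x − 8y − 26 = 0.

7x + 3y = 98 and 3x + 7y = −18

A line y − (−21/2) = m(x − (37/2)) is tangent when its distance from (4, 4) is √58:
[m·(−29/2) − (29/2)]² = 58(m² + 1)
21m² + 58m + 21 = 0, so m = −7/3 or m = −3/7.
Through (37/2, −21/2) these give 7x + 3y = 98 and 3x + 7y = −18.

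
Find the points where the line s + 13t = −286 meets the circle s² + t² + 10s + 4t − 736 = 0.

(−26, −20) and (13, −23)

From the line, t = (−286 − s)/13. Substituting:
170s² + 2210s − 57460 = 0  ⟹  s² + 13s − 338 = 0
s = 13 or s = −26, giving (13, −23) and (−26, −20).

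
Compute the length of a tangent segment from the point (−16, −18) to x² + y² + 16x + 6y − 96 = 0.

2√30

With centre O = (−8, −3), |OP|² = 289 and r² = 169.
By the tangent–radius right angle, tangent length = √(|PO|² − r²) = √120 = 2√30.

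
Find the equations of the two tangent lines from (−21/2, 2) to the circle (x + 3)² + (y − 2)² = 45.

2x + y = −19 and 2x − y = −23

Write the tangent as mx − y + (2 − m·(−21/2)) = 0 and set its distance from the centre to 3√5:
(15/2m − (0))² = 45(m² + 1)
m² − 4 = 0, so m = −2 or m = 2.
Through (−21/2, 2) these give 2x + y = −19 and 2x − y = −23.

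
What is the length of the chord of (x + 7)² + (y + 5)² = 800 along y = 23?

Centre (−7, −5), r² = 800. Perpendicular distance d from centre to line = |−28| / √1 = 28.
Chord = 2√(r² − d²) = 2·√(16) = 8.

8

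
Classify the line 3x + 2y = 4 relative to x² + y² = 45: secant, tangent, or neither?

secant

Centre (0, 0), r² = 45. Distance² from centre to line = (−4)²/13 = 16/13.
Since d² < r², the line cuts the circle twice.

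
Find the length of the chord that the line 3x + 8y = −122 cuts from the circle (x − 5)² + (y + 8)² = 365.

Centre (5, −8), r² = 365. Perpendicular distance d from centre to line = |73| / √73 = 73/√73.
Half the chord is √(r² − d²) = √(292), so the full chord is 4√73.

4√73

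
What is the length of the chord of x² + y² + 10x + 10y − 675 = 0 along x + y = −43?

19√2

The distance from (−5, −5) to the line is 33/√2, and r² = 725.
Half the chord is √(r² − d²) = √(361/2), so the full chord is 19√2.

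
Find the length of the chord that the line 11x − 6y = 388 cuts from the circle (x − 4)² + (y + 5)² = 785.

2√157

Centre (4, −5), r² = 785. Perpendicular distance d from centre to line = |−314| / √157 = 314/√157.
Chord = 2√(r² − d²) = 2·√(157) = 2√157.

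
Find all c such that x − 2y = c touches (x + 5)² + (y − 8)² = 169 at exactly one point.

c = −21 ± 13√5

For a tangent, require d(centre, line) = r = 13.
|1·(−5) − 2·8 − c| / √5 = 13
|c − (−21)| = 13√5.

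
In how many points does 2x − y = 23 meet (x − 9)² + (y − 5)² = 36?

Substituting the line into the circle gives 5x² − 130x + 829 = 0.
Discriminant = (−130)² − 4·5·(829) = 320 > 0.
Two real roots: the line is a secant.

2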